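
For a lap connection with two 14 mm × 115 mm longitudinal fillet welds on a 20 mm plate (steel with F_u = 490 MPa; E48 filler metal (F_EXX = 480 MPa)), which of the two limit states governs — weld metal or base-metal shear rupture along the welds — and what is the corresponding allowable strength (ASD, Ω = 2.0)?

t_e = 0.707 × 14 = 9.898 mm; L = 230 mm.
Weld metal: R_n/Ω = (1/2.0) × 0.6 × 480 × 9.898 × 230 × 10⁻³ = 327.8 kN.
Base metal (shear rupture): R_n/Ω = (1/2.0) × 0.6 × 490 × 20 × 230 × 10⁻³ = 676.2 kN.
Governing: weld metal.

R_n/Ω ≈ 328 kN (weld metal governs)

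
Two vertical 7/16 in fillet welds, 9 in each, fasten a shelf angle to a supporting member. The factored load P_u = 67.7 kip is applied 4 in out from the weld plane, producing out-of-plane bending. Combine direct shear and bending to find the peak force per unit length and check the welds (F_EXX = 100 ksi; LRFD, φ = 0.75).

f_max ≈ 10.7 kip/in; adequate

L_w = 2 × 9 = 18 in; section modulus (unit throat) S = 2 × L²/6 = 27 in².
Direct shear f_v = P/L_w = 67.7/18 = 3.761 kip/in.
Moment M = P × e = 67.7 × 4 = 270.8 kip·in; bending f_b = M/S = 10.03 kip/in.
f_max = √(f_v² + f_b²) = √(3.761² + 10.03²) = 10.71 kip/in.
φr_n = 0.75 × 0.6 × 100 × (0.707 × 0.4375) = 13.92 kip/in → adequate.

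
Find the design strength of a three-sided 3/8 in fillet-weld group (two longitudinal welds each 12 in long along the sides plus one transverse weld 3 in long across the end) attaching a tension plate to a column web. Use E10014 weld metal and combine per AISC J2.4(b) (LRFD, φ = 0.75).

E100XX → F_EXX = 100 ksi.
t_e = 0.707 × 0.375 = 0.2651 in.
R_nwl = 0.6 × 100 × 0.2651 × 24 = 381.8 kip (longitudinal, 2 welds).
R_nwt = 0.6 × 100 × 0.2651 × 3 = 47.72 kip (transverse, base value).
(i) R_nwl + R_nwt = 429.5 kip; (ii) 0.85 R_nwl + 1.5 R_nwt = 396.1 kip.
R_n = max = 429.5 kip [governs: (i)]; φR_n = 322.1 kip.

φR_n ≈ 322 kip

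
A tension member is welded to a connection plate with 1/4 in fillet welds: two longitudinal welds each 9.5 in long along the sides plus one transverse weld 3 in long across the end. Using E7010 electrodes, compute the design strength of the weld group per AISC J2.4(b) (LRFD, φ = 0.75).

E70XX → F_EXX = 70 ksi.
t_e = 0.707 × 0.25 = 0.1767 in.
R_nwl = 0.6 × 70 × 0.1767 × 19 = 141 kip (longitudinal, 2 welds).
R_nwt = 0.6 × 70 × 0.1767 × 3 = 22.27 kip (transverse, base value).
(i) R_nwl + R_nwt = 163.3 kip; (ii) 0.85 R_nwl + 1.5 R_nwt = 153.3 kip.
R_n = max = 163.3 kip [governs: (i)]; φR_n = 122.5 kip.

φR_n ≈ 122 kip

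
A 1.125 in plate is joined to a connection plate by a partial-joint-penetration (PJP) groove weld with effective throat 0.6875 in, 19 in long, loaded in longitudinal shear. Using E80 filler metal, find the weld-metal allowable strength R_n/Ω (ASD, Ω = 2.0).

E80XX → F_EXX = 80 ksi.
Effective throat (given) t_e = 0.6875 in.
A_we = 0.6875 × 19 = 13.06 in².
F_nw = 0.6 F_EXX = 48 ksi.
R_n/Ω = (48 × 13.06) / 2.0 = 313.5 kip.

R_n/Ω ≈ 314 kip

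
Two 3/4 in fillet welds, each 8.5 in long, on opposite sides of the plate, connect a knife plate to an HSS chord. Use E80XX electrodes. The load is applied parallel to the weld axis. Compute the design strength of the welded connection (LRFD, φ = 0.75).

E80XX → F_EXX = 80 ksi.
Effective throat t_e = 0.707 × 0.75 = 0.5302 in.
Total length L = 17 in; A_we = 0.5302 × 17 = 9.014 in².
F_nw = 0.6 F_EXX = 0.6 × 80 = 48 ksi.
φR_n = 0.75 × 48 × 9.014 = 324.5 kips.

φR_n ≈ 325 kips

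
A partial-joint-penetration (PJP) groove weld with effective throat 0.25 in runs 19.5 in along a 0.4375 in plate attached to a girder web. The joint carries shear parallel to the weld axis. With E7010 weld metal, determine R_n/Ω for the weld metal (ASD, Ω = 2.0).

R_n/Ω ≈ 102 kips

E70XX → F_EXX = 70 ksi.
Effective throat (given) t_e = 0.25 in.
A_we = 0.25 × 19.5 = 4.875 in².
F_nw = 0.6 F_EXX = 42 ksi.
R_n/Ω = (42 × 4.875) / 2.0 = 102.4 kips.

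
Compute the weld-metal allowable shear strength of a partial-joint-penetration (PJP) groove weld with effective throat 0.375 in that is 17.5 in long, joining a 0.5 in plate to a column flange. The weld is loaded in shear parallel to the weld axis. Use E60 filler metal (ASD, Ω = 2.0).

E60XX → F_EXX = 60 ksi.
Effective throat (given) t_e = 0.375 in.
A_we = 0.375 × 17.5 = 6.562 in².
F_nw = 0.6 F_EXX = 36 ksi.
R_n/Ω = (36 × 6.562) / 2.0 = 118.1 kips.

R_n/Ω ≈ 118 kips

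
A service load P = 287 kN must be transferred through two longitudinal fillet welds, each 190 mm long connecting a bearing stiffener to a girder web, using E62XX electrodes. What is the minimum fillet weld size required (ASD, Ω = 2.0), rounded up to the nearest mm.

E62XX → F_EXX = 620 MPa.
Total weld length L = 380 mm.
Required throat t_e = P × Ω / (0.6 F_EXX × L) = 287 × 2.0 / (0.6 × 620 × 380 × 10⁻³) = 4.061 mm.
Required leg w = t_e / 0.707 = 5.743 mm → use 6 mm.

w = 6 mm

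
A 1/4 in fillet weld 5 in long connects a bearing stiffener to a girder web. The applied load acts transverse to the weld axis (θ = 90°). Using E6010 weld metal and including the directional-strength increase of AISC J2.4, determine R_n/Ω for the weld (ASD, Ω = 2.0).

R_n/Ω ≈ 23.9 kip

E60XX → F_EXX = 60 ksi.
t_e = 0.707 × 0.25 = 0.1767 in; A_we = 0.1767 × 5 = 0.8837 in².
Directional factor: 1.0 + 0.5 sin^1.5(90°) = 1.5.
F_nw = 0.6 × 60 × 1.5 = 54 ksi.
R_n/Ω = (54 × 0.8837) / 2.0 = 23.86 kip.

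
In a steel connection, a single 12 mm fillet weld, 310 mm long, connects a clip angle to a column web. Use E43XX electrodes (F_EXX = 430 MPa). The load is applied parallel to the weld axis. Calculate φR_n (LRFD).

φR_n ≈ 509 kN

Effective throat t_e = 0.707 × 12 = 8.484 mm.
Total length L = 310 mm; A_we = 8.484 × 310 = 2630 mm².
F_nw = 0.6 F_EXX = 0.6 × 430 = 258 MPa.
φR_n = 0.75 × 258 × 2630 × 10⁻³ = 508.9 kN.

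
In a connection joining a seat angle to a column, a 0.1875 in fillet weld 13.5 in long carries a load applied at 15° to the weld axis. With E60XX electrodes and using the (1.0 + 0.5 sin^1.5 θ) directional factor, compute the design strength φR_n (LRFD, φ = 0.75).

φR_n ≈ 51.5 kips

E60XX → F_EXX = 60 ksi.
t_e = 0.707 × 0.1875 = 0.1326 in; A_we = 0.1326 × 13.5 = 1.79 in².
Directional factor: 1.0 + 0.5 sin^1.5(15°) = 1.066.
F_nw = 0.6 × 60 × 1.066 = 38.37 ksi.
φR_n = 0.75 × 38.37 × 1.79 = 51.5 kips.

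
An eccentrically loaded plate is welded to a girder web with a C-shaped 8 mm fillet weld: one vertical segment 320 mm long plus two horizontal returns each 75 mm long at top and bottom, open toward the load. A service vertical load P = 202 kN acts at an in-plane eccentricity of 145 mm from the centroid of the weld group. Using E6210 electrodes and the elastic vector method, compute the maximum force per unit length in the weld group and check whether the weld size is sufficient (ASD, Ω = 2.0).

E62XX → F_EXX = 620 MPa.
Total weld length L_w = 470 mm. Treat welds as unit-width lines.
Centroid: x̄ = 2×75×37.5 / 470 = 11.97 mm from the vertical weld.
Polar moment about centroid: J = I_x + I_y = [320³/12 + 2×75×160²] + [320×11.97² + 2(75³/12 + 75×25.53²)] = 6785000 mm³.
Direct shear f_v = P/L_w = 202×10³ / 470 = 429.8 N/mm (vertical).
Torsion M = P·e = 202×10³ × 145 = 29290000 N·mm.
Critical point at (x, y) = (63.03, 160) from centroid. f_tx = M·y/J = 690.7 N/mm; f_ty = M·x/J = 272.1 N/mm.
Resultant f_max = √[f_tx² + (f_v + f_ty)²] = √[690.7² + (429.8 + 272.1)²] = 984.8 N/mm.
Capacity per unit length: r_n/Ω = (1/2.0) × 0.6 × 620 × (0.707 × 8) = 1052 N/mm.
984.8 ≤ 1052 → adequate.

f_max ≈ 985 N/mm; adequate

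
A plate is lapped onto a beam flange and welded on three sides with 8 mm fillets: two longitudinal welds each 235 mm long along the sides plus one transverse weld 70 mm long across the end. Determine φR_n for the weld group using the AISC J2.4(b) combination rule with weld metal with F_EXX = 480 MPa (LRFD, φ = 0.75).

t_e = 0.707 × 8 = 5.656 mm.
R_nwl = 0.6 × 480 × 5.656 × 470 × 10⁻³ = 765.6 kN (longitudinal, 2 welds).
R_nwt = 0.6 × 480 × 5.656 × 70 × 10⁻³ = 114 kN (transverse, base value).
(i) R_nwl + R_nwt = 879.6 kN; (ii) 0.85 R_nwl + 1.5 R_nwt = 821.8 kN.
R_n = max = 879.6 kN [governs: (i)]; φR_n = 659.7 kN.

φR_n ≈ 660 kN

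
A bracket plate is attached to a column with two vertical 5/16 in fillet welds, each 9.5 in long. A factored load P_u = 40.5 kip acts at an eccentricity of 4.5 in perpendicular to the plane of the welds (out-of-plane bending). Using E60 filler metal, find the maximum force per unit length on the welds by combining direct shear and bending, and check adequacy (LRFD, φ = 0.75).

E60XX → F_EXX = 60 ksi.
L_w = 2 × 9.5 = 19 in; section modulus (unit throat) S = 2 × L²/6 = 30.08 in².
Direct shear f_v = P/L_w = 40.5/19 = 2.132 kip/in.
Moment M = P × e = 40.5 × 4.5 = 182.25 kip·in; bending f_b = M/S = 6.058 kip/in.
f_max = √(f_v² + f_b²) = √(2.132² + 6.058²) = 6.422 kip/in.
φr_n = 0.75 × 0.6 × 60 × (0.707 × 0.3125) = 5.965 kip/in → NOT adequate.

f_max ≈ 6.42 kip/in; NOT adequate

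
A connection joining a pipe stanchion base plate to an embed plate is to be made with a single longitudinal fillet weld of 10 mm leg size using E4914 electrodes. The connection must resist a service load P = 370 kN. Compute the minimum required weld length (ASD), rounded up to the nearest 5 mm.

L = 360 mm

E49XX → F_EXX = 490 MPa.
Throat t_e = 0.707 × 10 = 7.07 mm.
r_n/Ω = (0.6 × 490 × 7.07) / 2.0 = 1039 N/mm = 1.039 kN/mm.
L_req = P / (r_n/Ω) = 370 / 1.039 = 356 mm total.
Round up → use L = 360 mm.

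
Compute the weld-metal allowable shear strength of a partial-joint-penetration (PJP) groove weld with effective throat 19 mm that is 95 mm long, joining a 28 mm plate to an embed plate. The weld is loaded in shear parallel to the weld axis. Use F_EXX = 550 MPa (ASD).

Effective throat (given) t_e = 19 mm.
A_we = 19 × 95 = 1805 mm².
F_nw = 0.6 F_EXX = 330 MPa.
R_n/Ω = (330 × 1805) / 2.0 × 10⁻³ = 297.8 kN.

R_n/Ω ≈ 298 kN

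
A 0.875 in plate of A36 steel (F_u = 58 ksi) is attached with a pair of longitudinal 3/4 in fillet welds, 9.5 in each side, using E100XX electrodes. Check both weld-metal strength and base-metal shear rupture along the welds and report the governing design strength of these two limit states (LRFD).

E100XX → F_EXX = 100 ksi.
t_e = 0.707 × 0.75 = 0.5302 in; L = 19 in.
Weld metal: φR_n = 0.75 × 0.6 × 100 × 0.5302 × 19 = 453.4 kip.
Base metal (shear rupture): φR_n = 0.75 × 0.6 × 58 × 0.875 × 19 = 433.9 kip.
Governing: base-metal shear rupture.

φR_n ≈ 434 kip (base-metal shear rupture governs)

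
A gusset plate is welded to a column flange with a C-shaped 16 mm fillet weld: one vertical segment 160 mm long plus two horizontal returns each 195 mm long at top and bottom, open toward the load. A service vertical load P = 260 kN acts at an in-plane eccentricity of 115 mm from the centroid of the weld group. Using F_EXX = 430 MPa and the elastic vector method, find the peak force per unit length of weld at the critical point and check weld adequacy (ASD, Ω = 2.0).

f_max ≈ 1290 N/mm; adequate

Total weld length L_w = 550 mm. Treat welds as unit-width lines.
Centroid: x̄ = 2×195×97.5 / 550 = 69.14 mm from the vertical weld.
Polar moment about centroid: J = I_x + I_y = [160³/12 + 2×195×80²] + [160×69.14² + 2(195³/12 + 195×28.36²)] = 5152000 mm³.
Direct shear f_v = P/L_w = 260×10³ / 550 = 472.7 N/mm (vertical).
Torsion M = P·e = 260×10³ × 115 = 29900000 N·mm.
Critical point at (x, y) = (125.9, 80) from centroid. f_tx = M·y/J = 464.3 N/mm; f_ty = M·x/J = 730.5 N/mm.
Resultant f_max = √[f_tx² + (f_v + f_ty)²] = √[464.3² + (472.7 + 730.5)²] = 1290 N/mm.
Capacity per unit length: r_n/Ω = (1/2.0) × 0.6 × 430 × (0.707 × 16) = 1459 N/mm.
1290 ≤ 1459 → adequate.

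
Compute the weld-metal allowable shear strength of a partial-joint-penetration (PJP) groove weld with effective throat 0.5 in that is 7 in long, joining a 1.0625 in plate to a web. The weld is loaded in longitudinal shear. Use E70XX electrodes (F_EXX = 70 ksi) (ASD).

R_n/Ω ≈ 73.5 kip

Effective throat (given) t_e = 0.5 in.
A_we = 0.5 × 7 = 3.5 in².
F_nw = 0.6 F_EXX = 42 ksi.
R_n/Ω = (42 × 3.5) / 2.0 = 73.5 kip.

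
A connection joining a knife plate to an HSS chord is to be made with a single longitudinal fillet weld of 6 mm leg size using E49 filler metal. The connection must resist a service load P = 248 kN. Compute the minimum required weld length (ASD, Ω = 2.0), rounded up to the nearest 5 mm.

L = 400 mm

E49XX → F_EXX = 490 MPa.
Throat t_e = 0.707 × 6 = 4.242 mm.
r_n/Ω = (0.6 × 490 × 4.242) / 2.0 = 623.6 N/mm = 0.6236 kN/mm.
L_req = P / (r_n/Ω) = 248 / 0.6236 = 397.7 mm total.
Round up → use L = 400 mm.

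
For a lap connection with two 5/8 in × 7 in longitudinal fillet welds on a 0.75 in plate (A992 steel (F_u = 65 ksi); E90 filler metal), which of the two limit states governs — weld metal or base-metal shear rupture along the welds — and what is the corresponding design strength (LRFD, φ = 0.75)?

E90XX → F_EXX = 90 ksi.
t_e = 0.707 × 0.625 = 0.4419 in; L = 14 in.
Weld metal: φR_n = 0.75 × 0.6 × 90 × 0.4419 × 14 = 250.5 kip.
Base metal (shear rupture): φR_n = 0.75 × 0.6 × 65 × 0.75 × 14 = 307.1 kip.
Governing: weld metal.

φR_n ≈ 251 kip (weld metal governs)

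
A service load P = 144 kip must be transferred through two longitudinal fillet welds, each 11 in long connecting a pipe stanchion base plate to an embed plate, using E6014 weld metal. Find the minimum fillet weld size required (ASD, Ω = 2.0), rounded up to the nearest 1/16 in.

w = 9/16 in

E60XX → F_EXX = 60 ksi.
Total weld length L = 22 in.
Required throat t_e = P × Ω / (0.6 F_EXX × L) = 144 × 2.0 / (0.6 × 60 × 22) = 0.3636 in.
Required leg w = t_e / 0.707 = 0.5143 in → use 9/16 in.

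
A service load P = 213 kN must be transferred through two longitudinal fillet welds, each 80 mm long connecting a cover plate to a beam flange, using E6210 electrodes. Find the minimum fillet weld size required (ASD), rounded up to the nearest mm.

E62XX → F_EXX = 620 MPa.
Total weld length L = 160 mm.
Required throat t_e = P × Ω / (0.6 F_EXX × L) = 213 × 2.0 / (0.6 × 620 × 160 × 10⁻³) = 7.157 mm.
Required leg w = t_e / 0.707 = 10.12 mm → use 11 mm.

w = 11 mm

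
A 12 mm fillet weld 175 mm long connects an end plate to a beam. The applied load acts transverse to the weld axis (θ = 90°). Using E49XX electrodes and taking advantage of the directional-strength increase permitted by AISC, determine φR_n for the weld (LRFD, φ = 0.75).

φR_n ≈ 491 kN

E49XX → F_EXX = 490 MPa.
t_e = 0.707 × 12 = 8.484 mm; A_we = 8.484 × 175 = 1485 mm².
Directional factor: 1.0 + 0.5 sin^1.5(90°) = 1.5.
F_nw = 0.6 × 490 × 1.5 = 441 MPa.
φR_n = 0.75 × 441 × 1485 × 10⁻³ = 491.1 kN.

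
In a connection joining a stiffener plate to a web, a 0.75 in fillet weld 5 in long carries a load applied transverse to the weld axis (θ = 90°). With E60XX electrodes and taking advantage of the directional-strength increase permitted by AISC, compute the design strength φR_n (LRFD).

E60XX → F_EXX = 60 ksi.
t_e = 0.707 × 0.75 = 0.5302 in; A_we = 0.5302 × 5 = 2.651 in².
Directional factor: 1.0 + 0.5 sin^1.5(90°) = 1.5.
F_nw = 0.6 × 60 × 1.5 = 54 ksi.
φR_n = 0.75 × 54 × 2.651 = 107.4 kip.

φR_n ≈ 107 kip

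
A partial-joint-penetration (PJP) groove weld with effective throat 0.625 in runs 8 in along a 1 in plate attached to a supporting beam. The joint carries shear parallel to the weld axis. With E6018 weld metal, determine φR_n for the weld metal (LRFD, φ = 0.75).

φR_n ≈ 135 kip

E60XX → F_EXX = 60 ksi.
Effective throat (given) t_e = 0.625 in.
A_we = 0.625 × 8 = 5 in².
F_nw = 0.6 F_EXX = 36 ksi.
φR_n = 0.75 × 36 × 5 = 135 kip.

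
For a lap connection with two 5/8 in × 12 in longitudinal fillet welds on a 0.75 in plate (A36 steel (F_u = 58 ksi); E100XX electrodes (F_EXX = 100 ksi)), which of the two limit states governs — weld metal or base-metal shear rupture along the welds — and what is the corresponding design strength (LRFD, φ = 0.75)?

φR_n ≈ 470 kip (base-metal shear rupture governs)

t_e = 0.707 × 0.625 = 0.4419 in; L = 24 in.
Weld metal: φR_n = 0.75 × 0.6 × 100 × 0.4419 × 24 = 477.2 kip.
Base metal (shear rupture): φR_n = 0.75 × 0.6 × 58 × 0.75 × 24 = 469.8 kip.
Governing: base-metal shear rupture.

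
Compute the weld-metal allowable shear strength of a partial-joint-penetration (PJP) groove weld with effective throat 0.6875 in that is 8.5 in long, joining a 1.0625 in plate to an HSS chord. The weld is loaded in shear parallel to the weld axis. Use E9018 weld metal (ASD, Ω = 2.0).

R_n/Ω ≈ 158 kip

E90XX → F_EXX = 90 ksi.
Effective throat (given) t_e = 0.6875 in.
A_we = 0.6875 × 8.5 = 5.844 in².
F_nw = 0.6 F_EXX = 54 ksi.
R_n/Ω = (54 × 5.844) / 2.0 = 157.8 kip.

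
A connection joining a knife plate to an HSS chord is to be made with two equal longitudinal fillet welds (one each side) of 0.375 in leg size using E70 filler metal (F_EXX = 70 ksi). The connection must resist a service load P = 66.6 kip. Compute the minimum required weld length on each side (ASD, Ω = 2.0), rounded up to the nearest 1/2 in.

L = 6 in on each side

Throat t_e = 0.707 × 0.375 = 0.2651 in.
r_n/Ω = (0.6 × 70 × 0.2651) / 2.0 = 5.568 kip/in.
L_req = P / (r_n/Ω) = 66.6 / 5.568 = 11.96 in total.
Per side: 11.96 / 2 = 5.981 in.
Round up → use L = 6 in on each side.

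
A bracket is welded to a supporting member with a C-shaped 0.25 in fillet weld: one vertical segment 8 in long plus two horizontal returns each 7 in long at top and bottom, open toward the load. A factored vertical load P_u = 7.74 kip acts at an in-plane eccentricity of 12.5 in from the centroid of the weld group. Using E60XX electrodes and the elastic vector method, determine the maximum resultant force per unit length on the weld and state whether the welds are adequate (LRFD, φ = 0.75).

E60XX → F_EXX = 60 ksi.
Total weld length L_w = 22 in. Treat welds as unit-width lines.
Centroid: x̄ = 2×7×3.5 / 22 = 2.227 in from the vertical weld.
Polar moment about centroid: J = I_x + I_y = [8³/12 + 2×7×4²] + [8×2.227² + 2(7³/12 + 7×1.273²)] = 386.2 in³.
Direct shear f_v = P/L_w = 7.74 / 22 = 0.3518 kip/in (vertical).
Torsion M = P·e = 7.74 × 12.5 = 96.75 kip·in.
Critical point at (x, y) = (4.773, 4) from centroid. f_tx = M·y/J = 1.002 kip/in; f_ty = M·x/J = 1.196 kip/in.
Resultant f_max = √[f_tx² + (f_v + f_ty)²] = √[1.002² + (0.3518 + 1.196)²] = 1.844 kip/in.
Capacity per unit length: φr_n = 0.75 × 0.6 × 60 × (0.707 × 0.25) = 4.772 kip/in.
1.844 ≤ 4.772 → adequate.

f_max ≈ 1.84 kip/in; adequate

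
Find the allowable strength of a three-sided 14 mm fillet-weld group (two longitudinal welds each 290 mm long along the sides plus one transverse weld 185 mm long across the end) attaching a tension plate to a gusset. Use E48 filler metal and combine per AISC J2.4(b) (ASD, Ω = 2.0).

R_n/Ω ≈ 1100 kN

E48XX → F_EXX = 480 MPa.
t_e = 0.707 × 14 = 9.898 mm.
R_nwl = 0.6 × 480 × 9.898 × 580 × 10⁻³ = 1653 kN (longitudinal, 2 welds).
R_nwt = 0.6 × 480 × 9.898 × 185 × 10⁻³ = 527.4 kN (transverse, base value).
(i) R_nwl + R_nwt = 2181 kN; (ii) 0.85 R_nwl + 1.5 R_nwt = 2196 kN.
R_n = max = 2196 kN [governs: (ii)]; R_n/Ω = 1098 kN.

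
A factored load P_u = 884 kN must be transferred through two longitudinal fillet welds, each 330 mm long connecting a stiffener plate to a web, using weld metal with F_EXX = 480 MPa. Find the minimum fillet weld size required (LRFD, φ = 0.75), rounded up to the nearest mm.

Total weld length L = 660 mm.
Required throat t_e = P_u / (φ × 0.6 F_EXX × L) = 884 / (0.75 × 0.6 × 480 × 660 × 10⁻³) = 6.201 mm.
Required leg w = t_e / 0.707 = 8.771 mm → use 9 mm.

w = 9 mm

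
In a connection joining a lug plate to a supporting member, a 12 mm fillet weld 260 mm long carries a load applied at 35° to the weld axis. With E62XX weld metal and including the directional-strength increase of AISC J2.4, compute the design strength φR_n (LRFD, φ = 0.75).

φR_n ≈ 749 kN

E62XX → F_EXX = 620 MPa.
t_e = 0.707 × 12 = 8.484 mm; A_we = 8.484 × 260 = 2206 mm².
Directional factor: 1.0 + 0.5 sin^1.5(35°) = 1.217.
F_nw = 0.6 × 620 × 1.217 = 452.8 MPa.
φR_n = 0.75 × 452.8 × 2206 × 10⁻³ = 749.1 kN.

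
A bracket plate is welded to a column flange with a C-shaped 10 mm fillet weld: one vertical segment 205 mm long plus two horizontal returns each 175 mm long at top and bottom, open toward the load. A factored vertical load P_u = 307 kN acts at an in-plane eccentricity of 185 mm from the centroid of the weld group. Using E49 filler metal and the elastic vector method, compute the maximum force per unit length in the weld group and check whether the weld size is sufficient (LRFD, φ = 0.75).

f_max ≈ 1880 N/mm; NOT adequate

E49XX → F_EXX = 490 MPa.
Total weld length L_w = 555 mm. Treat welds as unit-width lines.
Centroid: x̄ = 2×175×87.5 / 555 = 55.18 mm from the vertical weld.
Polar moment about centroid: J = I_x + I_y = [205³/12 + 2×175×102.5²] + [205×55.18² + 2(175³/12 + 175×32.32²)] = 6278000 mm³.
Direct shear f_v = P/L_w = 307×10³ / 555 = 553.2 N/mm (vertical).
Torsion M = P·e = 307×10³ × 185 = 56795000 N·mm.
Critical point at (x, y) = (119.8, 102.5) from centroid. f_tx = M·y/J = 927.3 N/mm; f_ty = M·x/J = 1084 N/mm.
Resultant f_max = √[f_tx² + (f_v + f_ty)²] = √[927.3² + (553.2 + 1084)²] = 1881 N/mm.
Capacity per unit length: φr_n = 0.75 × 0.6 × 490 × (0.707 × 10) = 1559 N/mm.
1881 > 1559 → NOT adequate.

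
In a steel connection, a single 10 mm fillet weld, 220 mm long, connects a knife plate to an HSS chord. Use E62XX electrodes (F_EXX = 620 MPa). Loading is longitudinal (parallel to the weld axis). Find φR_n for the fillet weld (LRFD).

φR_n ≈ 434 kN

Effective throat t_e = 0.707 × 10 = 7.07 mm.
Total length L = 220 mm; A_we = 7.07 × 220 = 1555 mm².
F_nw = 0.6 F_EXX = 0.6 × 620 = 372 MPa.
φR_n = 0.75 × 372 × 1555 × 10⁻³ = 434 kN.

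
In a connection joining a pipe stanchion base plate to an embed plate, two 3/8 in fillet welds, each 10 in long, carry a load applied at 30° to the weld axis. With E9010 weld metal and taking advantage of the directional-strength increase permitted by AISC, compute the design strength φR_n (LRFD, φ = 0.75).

φR_n ≈ 253 kips

E90XX → F_EXX = 90 ksi.
t_e = 0.707 × 0.375 = 0.2651 in; A_we = 0.2651 × 20 = 5.303 in².
Directional factor: 1.0 + 0.5 sin^1.5(30°) = 1.177.
F_nw = 0.6 × 90 × 1.177 = 63.55 ksi.
φR_n = 0.75 × 63.55 × 5.303 = 252.7 kips.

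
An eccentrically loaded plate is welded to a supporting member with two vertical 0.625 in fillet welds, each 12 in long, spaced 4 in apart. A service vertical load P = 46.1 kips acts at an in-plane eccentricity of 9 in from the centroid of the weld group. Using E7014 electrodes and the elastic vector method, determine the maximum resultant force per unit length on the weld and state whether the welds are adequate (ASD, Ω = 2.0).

f_max ≈ 7.66 kip/in; adequate

E70XX → F_EXX = 70 ksi.
Total weld length L_w = 24 in. Treat welds as unit-width lines.
Polar moment about centroid: J = 2[d³/12 + d(b/2)²] = 2[12³/12 + 12×2²] = 384 in³.
Direct shear f_v = P/L_w = 46.1 / 24 = 1.921 kip/in (vertical).
Torsion M = P·e = 46.1 × 9 = 414.9 kip·in.
Critical point at (x, y) = (2, 6) from centroid. f_tx = M·y/J = 6.483 kip/in; f_ty = M·x/J = 2.161 kip/in.
Resultant f_max = √[f_tx² + (f_v + f_ty)²] = √[6.483² + (1.921 + 2.161)²] = 7.661 kip/in.
Capacity per unit length: r_n/Ω = (1/2.0) × 0.6 × 70 × (0.707 × 0.625) = 9.279 kip/in.
7.661 ≤ 9.279 → adequate.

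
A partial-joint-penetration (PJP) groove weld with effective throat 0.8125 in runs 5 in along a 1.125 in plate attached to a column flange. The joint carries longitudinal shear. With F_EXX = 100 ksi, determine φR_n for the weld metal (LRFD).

φR_n ≈ 183 kips

Effective throat (given) t_e = 0.8125 in.
A_we = 0.8125 × 5 = 4.062 in².
F_nw = 0.6 F_EXX = 60 ksi.
φR_n = 0.75 × 60 × 4.062 = 182.8 kips.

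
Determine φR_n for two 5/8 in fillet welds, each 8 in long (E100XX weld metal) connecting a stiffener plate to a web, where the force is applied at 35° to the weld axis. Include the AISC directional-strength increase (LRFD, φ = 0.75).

E100XX → F_EXX = 100 ksi.
t_e = 0.707 × 0.625 = 0.4419 in; A_we = 0.4419 × 16 = 7.07 in².
Directional factor: 1.0 + 0.5 sin^1.5(35°) = 1.217.
F_nw = 0.6 × 100 × 1.217 = 73.03 ksi.
φR_n = 0.75 × 73.03 × 7.07 = 387.3 kips.

φR_n ≈ 387 kips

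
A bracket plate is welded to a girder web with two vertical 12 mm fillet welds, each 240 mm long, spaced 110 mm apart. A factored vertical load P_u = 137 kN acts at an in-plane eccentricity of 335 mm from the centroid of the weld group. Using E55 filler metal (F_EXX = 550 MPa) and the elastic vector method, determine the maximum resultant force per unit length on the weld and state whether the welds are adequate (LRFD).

Total weld length L_w = 480 mm. Treat welds as unit-width lines.
Polar moment about centroid: J = 2[d³/12 + d(b/2)²] = 2[240³/12 + 240×55²] = 3756000 mm³.
Direct shear f_v = P/L_w = 137×10³ / 480 = 285.4 N/mm (vertical).
Torsion M = P·e = 137×10³ × 335 = 45895000 N·mm.
Critical point at (x, y) = (55, 120) from centroid. f_tx = M·y/J = 1466 N/mm; f_ty = M·x/J = 672.1 N/mm.
Resultant f_max = √[f_tx² + (f_v + f_ty)²] = √[1466² + (285.4 + 672.1)²] = 1751 N/mm.
Capacity per unit length: φr_n = 0.75 × 0.6 × 550 × (0.707 × 12) = 2100 N/mm.
1751 ≤ 2100 → adequate.

f_max ≈ 1750 N/mm; adequate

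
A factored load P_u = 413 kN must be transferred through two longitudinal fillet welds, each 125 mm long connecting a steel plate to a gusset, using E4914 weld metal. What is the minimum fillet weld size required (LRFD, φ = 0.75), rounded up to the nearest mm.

E49XX → F_EXX = 490 MPa.
Total weld length L = 250 mm.
Required throat t_e = P_u / (φ × 0.6 F_EXX × L) = 413 / (0.75 × 0.6 × 490 × 250 × 10⁻³) = 7.492 mm.
Required leg w = t_e / 0.707 = 10.6 mm → use 11 mm.

w = 11 mm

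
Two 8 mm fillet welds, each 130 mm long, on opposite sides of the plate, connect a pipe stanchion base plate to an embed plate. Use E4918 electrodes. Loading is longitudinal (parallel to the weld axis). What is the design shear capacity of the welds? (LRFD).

φR_n ≈ 324 kN

E49XX → F_EXX = 490 MPa.
Effective throat t_e = 0.707 × 8 = 5.656 mm.
Total length L = 260 mm; A_we = 5.656 × 260 = 1471 mm².
F_nw = 0.6 F_EXX = 0.6 × 490 = 294 MPa.
φR_n = 0.75 × 294 × 1471 × 10⁻³ = 324.3 kN.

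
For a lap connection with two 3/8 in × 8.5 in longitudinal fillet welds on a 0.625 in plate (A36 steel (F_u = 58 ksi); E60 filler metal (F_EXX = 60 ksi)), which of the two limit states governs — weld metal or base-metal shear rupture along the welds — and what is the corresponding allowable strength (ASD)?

R_n/Ω ≈ 81.1 kip (weld metal governs)

t_e = 0.707 × 0.375 = 0.2651 in; L = 17 in.
Weld metal: R_n/Ω = (1/2.0) × 0.6 × 60 × 0.2651 × 17 = 81.13 kip.
Base metal (shear rupture): R_n/Ω = (1/2.0) × 0.6 × 58 × 0.625 × 17 = 184.9 kip.
Governing: weld metal.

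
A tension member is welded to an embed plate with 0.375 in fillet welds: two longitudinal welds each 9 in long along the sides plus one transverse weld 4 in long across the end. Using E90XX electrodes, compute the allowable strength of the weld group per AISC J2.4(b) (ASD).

R_n/Ω ≈ 157 kips

E90XX → F_EXX = 90 ksi.
t_e = 0.707 × 0.375 = 0.2651 in.
R_nwl = 0.6 × 90 × 0.2651 × 18 = 257.7 kips (longitudinal, 2 welds).
R_nwt = 0.6 × 90 × 0.2651 × 4 = 57.27 kips (transverse, base value).
(i) R_nwl + R_nwt = 315 kips; (ii) 0.85 R_nwl + 1.5 R_nwt = 304.9 kips.
R_n = max = 315 kips [governs: (i)]; R_n/Ω = 157.5 kips.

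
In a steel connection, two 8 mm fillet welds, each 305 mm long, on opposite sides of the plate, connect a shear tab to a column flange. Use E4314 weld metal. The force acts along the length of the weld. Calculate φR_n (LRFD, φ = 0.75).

E43XX → F_EXX = 430 MPa.
Effective throat t_e = 0.707 × 8 = 5.656 mm.
Total length L = 610 mm; A_we = 5.656 × 610 = 3450 mm².
F_nw = 0.6 F_EXX = 0.6 × 430 = 258 MPa.
φR_n = 0.75 × 258 × 3450 × 10⁻³ = 667.6 kN.

φR_n ≈ 668 kN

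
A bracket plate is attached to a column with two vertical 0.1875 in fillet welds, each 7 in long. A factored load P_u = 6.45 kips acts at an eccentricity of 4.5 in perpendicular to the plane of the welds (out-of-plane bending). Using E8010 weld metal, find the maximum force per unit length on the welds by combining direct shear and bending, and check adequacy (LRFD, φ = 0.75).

f_max ≈ 1.84 kip/in; adequate

E80XX → F_EXX = 80 ksi.
L_w = 2 × 7 = 14 in; section modulus (unit throat) S = 2 × L²/6 = 16.33 in².
Direct shear f_v = P/L_w = 6.45/14 = 0.4607 kip/in.
Moment M = P × e = 6.45 × 4.5 = 29.025 kip·in; bending f_b = M/S = 1.777 kip/in.
f_max = √(f_v² + f_b²) = √(0.4607² + 1.777²) = 1.836 kip/in.
φr_n = 0.75 × 0.6 × 80 × (0.707 × 0.1875) = 4.772 kip/in → adequate.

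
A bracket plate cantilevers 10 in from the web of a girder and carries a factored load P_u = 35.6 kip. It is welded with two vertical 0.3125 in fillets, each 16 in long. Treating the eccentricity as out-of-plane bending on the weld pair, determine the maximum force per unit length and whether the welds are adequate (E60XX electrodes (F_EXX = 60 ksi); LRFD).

L_w = 2 × 16 = 32 in; section modulus (unit throat) S = 2 × L²/6 = 85.33 in².
Direct shear f_v = P/L_w = 35.6/32 = 1.113 kip/in.
Moment M = P × e = 35.6 × 10 = 356 kip·in; bending f_b = M/S = 4.172 kip/in.
f_max = √(f_v² + f_b²) = √(1.113² + 4.172²) = 4.318 kip/in.
φr_n = 0.75 × 0.6 × 60 × (0.707 × 0.3125) = 5.965 kip/in → adequate.

f_max ≈ 4.32 kip/in; adequate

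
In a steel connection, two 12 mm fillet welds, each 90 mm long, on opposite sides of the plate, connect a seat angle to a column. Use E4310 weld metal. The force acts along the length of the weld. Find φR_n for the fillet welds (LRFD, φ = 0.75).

E43XX → F_EXX = 430 MPa.
Effective throat t_e = 0.707 × 12 = 8.484 mm.
Total length L = 180 mm; A_we = 8.484 × 180 = 1527 mm².
F_nw = 0.6 F_EXX = 0.6 × 430 = 258 MPa.
φR_n = 0.75 × 258 × 1527 × 10⁻³ = 295.5 kN.

φR_n ≈ 295 kN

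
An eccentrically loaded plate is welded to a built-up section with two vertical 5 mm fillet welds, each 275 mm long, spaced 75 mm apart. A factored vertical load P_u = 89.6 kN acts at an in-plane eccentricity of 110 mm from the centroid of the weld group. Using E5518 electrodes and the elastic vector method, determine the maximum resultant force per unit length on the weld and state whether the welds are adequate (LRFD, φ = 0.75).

E55XX → F_EXX = 550 MPa.
Total weld length L_w = 550 mm. Treat welds as unit-width lines.
Polar moment about centroid: J = 2[d³/12 + d(b/2)²] = 2[275³/12 + 275×37.5²] = 4240000 mm³.
Direct shear f_v = P/L_w = 89.6×10³ / 550 = 162.9 N/mm (vertical).
Torsion M = P·e = 89.6×10³ × 110 = 9856000 N·mm.
Critical point at (x, y) = (37.5, 137.5) from centroid. f_tx = M·y/J = 319.7 N/mm; f_ty = M·x/J = 87.18 N/mm.
Resultant f_max = √[f_tx² + (f_v + f_ty)²] = √[319.7² + (162.9 + 87.18)²] = 405.9 N/mm.
Capacity per unit length: φr_n = 0.75 × 0.6 × 550 × (0.707 × 5) = 874.9 N/mm.
405.9 ≤ 874.9 → adequate.

f_max ≈ 406 N/mm; adequate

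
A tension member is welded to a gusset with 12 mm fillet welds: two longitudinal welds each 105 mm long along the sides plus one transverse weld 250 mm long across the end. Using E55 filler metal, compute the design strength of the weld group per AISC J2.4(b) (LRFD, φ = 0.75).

E55XX → F_EXX = 550 MPa.
t_e = 0.707 × 12 = 8.484 mm.
R_nwl = 0.6 × 550 × 8.484 × 210 × 10⁻³ = 587.9 kN (longitudinal, 2 welds).
R_nwt = 0.6 × 550 × 8.484 × 250 × 10⁻³ = 699.9 kN (transverse, base value).
(i) R_nwl + R_nwt = 1288 kN; (ii) 0.85 R_nwl + 1.5 R_nwt = 1550 kN.
R_n = max = 1550 kN [governs: (ii)]; φR_n = 1162 kN.

φR_n ≈ 1160 kN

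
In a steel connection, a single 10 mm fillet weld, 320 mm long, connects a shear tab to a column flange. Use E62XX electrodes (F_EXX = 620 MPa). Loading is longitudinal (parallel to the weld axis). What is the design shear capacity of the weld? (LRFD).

φR_n ≈ 631 kN

Effective throat t_e = 0.707 × 10 = 7.07 mm.
Total length L = 320 mm; A_we = 7.07 × 320 = 2262 mm².
F_nw = 0.6 F_EXX = 0.6 × 620 = 372 MPa.
φR_n = 0.75 × 372 × 2262 × 10⁻³ = 631.2 kN.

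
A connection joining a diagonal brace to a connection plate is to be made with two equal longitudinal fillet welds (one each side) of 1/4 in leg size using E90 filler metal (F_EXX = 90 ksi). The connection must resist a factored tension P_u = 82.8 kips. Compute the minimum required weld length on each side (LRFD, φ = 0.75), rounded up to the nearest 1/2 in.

L = 6 in on each side

Throat t_e = 0.707 × 0.25 = 0.1767 in.
φr_n = 0.75 × 0.6 × 90 × 0.1767 = 7.158 kips/in.
L_req = P_u / φr_n = 82.8 / 7.158 = 11.57 in total.
Per side: 11.57 / 2 = 5.783 in.
Round up → use L = 6 in on each side.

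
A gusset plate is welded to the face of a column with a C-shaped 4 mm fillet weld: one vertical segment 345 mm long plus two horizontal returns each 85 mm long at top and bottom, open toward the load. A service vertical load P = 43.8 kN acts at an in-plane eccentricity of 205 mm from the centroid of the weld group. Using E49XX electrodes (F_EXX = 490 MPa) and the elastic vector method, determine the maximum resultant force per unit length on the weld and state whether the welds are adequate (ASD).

f_max ≈ 236 N/mm; adequate

Total weld length L_w = 515 mm. Treat welds as unit-width lines.
Centroid: x̄ = 2×85×42.5 / 515 = 14.03 mm from the vertical weld.
Polar moment about centroid: J = I_x + I_y = [345³/12 + 2×85×172.5²] + [345×14.03² + 2(85³/12 + 85×28.47²)] = 8789000 mm³.
Direct shear f_v = P/L_w = 43.8×10³ / 515 = 85.05 N/mm (vertical).
Torsion M = P·e = 43.8×10³ × 205 = 8979000 N·mm.
Critical point at (x, y) = (70.97, 172.5) from centroid. f_tx = M·y/J = 176.2 N/mm; f_ty = M·x/J = 72.51 N/mm.
Resultant f_max = √[f_tx² + (f_v + f_ty)²] = √[176.2² + (85.05 + 72.51)²] = 236.4 N/mm.
Capacity per unit length: r_n/Ω = (1/2.0) × 0.6 × 490 × (0.707 × 4) = 415.7 N/mm.
236.4 ≤ 415.7 → adequate.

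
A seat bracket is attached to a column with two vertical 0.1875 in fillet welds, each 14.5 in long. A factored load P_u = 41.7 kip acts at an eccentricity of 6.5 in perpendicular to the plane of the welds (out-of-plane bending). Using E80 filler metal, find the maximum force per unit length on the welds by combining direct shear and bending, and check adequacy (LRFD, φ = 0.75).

f_max ≈ 4.13 kip/in; adequate

E80XX → F_EXX = 80 ksi.
L_w = 2 × 14.5 = 29 in; section modulus (unit throat) S = 2 × L²/6 = 70.08 in².
Direct shear f_v = P/L_w = 41.7/29 = 1.438 kip/in.
Moment M = P × e = 41.7 × 6.5 = 271.05 kip·in; bending f_b = M/S = 3.868 kip/in.
f_max = √(f_v² + f_b²) = √(1.438² + 3.868²) = 4.126 kip/in.
φr_n = 0.75 × 0.6 × 80 × (0.707 × 0.1875) = 4.772 kip/in → adequate.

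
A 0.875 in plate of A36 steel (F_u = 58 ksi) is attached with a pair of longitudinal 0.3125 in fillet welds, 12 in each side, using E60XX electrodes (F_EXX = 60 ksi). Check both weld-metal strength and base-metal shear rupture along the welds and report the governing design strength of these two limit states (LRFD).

φR_n ≈ 143 kip (weld metal governs)

t_e = 0.707 × 0.3125 = 0.2209 in; L = 24 in.
Weld metal: φR_n = 0.75 × 0.6 × 60 × 0.2209 × 24 = 143.2 kip.
Base metal (shear rupture): φR_n = 0.75 × 0.6 × 58 × 0.875 × 24 = 548.1 kip.
Governing: weld metal.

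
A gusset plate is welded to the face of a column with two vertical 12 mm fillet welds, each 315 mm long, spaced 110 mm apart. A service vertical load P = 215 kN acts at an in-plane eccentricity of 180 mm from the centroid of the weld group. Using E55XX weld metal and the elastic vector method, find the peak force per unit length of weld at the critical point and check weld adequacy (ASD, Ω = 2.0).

f_max ≈ 1070 N/mm; adequate

E55XX → F_EXX = 550 MPa.
Total weld length L_w = 630 mm. Treat welds as unit-width lines.
Polar moment about centroid: J = 2[d³/12 + d(b/2)²] = 2[315³/12 + 315×55²] = 7115000 mm³.
Direct shear f_v = P/L_w = 215×10³ / 630 = 341.3 N/mm (vertical).
Torsion M = P·e = 215×10³ × 180 = 38700000 N·mm.
Critical point at (x, y) = (55, 157.5) from centroid. f_tx = M·y/J = 856.7 N/mm; f_ty = M·x/J = 299.2 N/mm.
Resultant f_max = √[f_tx² + (f_v + f_ty)²] = √[856.7² + (341.3 + 299.2)²] = 1070 N/mm.
Capacity per unit length: r_n/Ω = (1/2.0) × 0.6 × 550 × (0.707 × 12) = 1400 N/mm.
1070 ≤ 1400 → adequate.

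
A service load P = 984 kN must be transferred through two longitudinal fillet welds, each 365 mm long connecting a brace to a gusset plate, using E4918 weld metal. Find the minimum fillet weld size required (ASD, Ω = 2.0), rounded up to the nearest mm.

w = 13 mm

E49XX → F_EXX = 490 MPa.
Total weld length L = 730 mm.
Required throat t_e = P × Ω / (0.6 F_EXX × L) = 984 × 2.0 / (0.6 × 490 × 730 × 10⁻³) = 9.17 mm.
Required leg w = t_e / 0.707 = 12.97 mm → use 13 mm.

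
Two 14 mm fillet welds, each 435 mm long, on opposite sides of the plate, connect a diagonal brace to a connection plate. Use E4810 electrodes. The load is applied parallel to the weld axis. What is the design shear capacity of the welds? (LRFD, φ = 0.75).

E48XX → F_EXX = 480 MPa.
Effective throat t_e = 0.707 × 14 = 9.898 mm.
Total length L = 870 mm; A_we = 9.898 × 870 = 8611 mm².
F_nw = 0.6 F_EXX = 0.6 × 480 = 288 MPa.
φR_n = 0.75 × 288 × 8611 × 10⁻³ = 1860 kN.

φR_n ≈ 1860 kN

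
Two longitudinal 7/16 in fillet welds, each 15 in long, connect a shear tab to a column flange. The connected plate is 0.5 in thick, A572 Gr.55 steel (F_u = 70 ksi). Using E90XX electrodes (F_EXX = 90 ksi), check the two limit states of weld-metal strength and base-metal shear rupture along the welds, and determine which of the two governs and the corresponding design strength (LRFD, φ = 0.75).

φR_n ≈ 376 kips (weld metal governs)

t_e = 0.707 × 0.4375 = 0.3093 in; L = 30 in.
Weld metal: φR_n = 0.75 × 0.6 × 90 × 0.3093 × 30 = 375.8 kips.
Base metal (shear rupture): φR_n = 0.75 × 0.6 × 70 × 0.5 × 30 = 472.5 kips.
Governing: weld metal.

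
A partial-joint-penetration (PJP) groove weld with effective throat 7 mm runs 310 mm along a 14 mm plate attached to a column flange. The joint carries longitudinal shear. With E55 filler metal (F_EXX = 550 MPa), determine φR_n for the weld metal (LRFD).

Effective throat (given) t_e = 7 mm.
A_we = 7 × 310 = 2170 mm².
F_nw = 0.6 F_EXX = 330 MPa.
φR_n = 0.75 × 330 × 2170 × 10⁻³ = 537.1 kN.

φR_n ≈ 537 kN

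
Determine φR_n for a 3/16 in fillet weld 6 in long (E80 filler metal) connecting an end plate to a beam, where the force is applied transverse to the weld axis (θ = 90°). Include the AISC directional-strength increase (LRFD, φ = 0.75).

φR_n ≈ 43 kips

E80XX → F_EXX = 80 ksi.
t_e = 0.707 × 0.1875 = 0.1326 in; A_we = 0.1326 × 6 = 0.7954 in².
Directional factor: 1.0 + 0.5 sin^1.5(90°) = 1.5.
F_nw = 0.6 × 80 × 1.5 = 72 ksi.
φR_n = 0.75 × 72 × 0.7954 = 42.95 kips.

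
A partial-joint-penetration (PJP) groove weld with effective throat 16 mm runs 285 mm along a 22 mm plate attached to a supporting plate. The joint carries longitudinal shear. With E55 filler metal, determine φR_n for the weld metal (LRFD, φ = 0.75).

φR_n ≈ 1130 kN

E55XX → F_EXX = 550 MPa.
Effective throat (given) t_e = 16 mm.
A_we = 16 × 285 = 4560 mm².
F_nw = 0.6 F_EXX = 330 MPa.
φR_n = 0.75 × 330 × 4560 × 10⁻³ = 1129 kN.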